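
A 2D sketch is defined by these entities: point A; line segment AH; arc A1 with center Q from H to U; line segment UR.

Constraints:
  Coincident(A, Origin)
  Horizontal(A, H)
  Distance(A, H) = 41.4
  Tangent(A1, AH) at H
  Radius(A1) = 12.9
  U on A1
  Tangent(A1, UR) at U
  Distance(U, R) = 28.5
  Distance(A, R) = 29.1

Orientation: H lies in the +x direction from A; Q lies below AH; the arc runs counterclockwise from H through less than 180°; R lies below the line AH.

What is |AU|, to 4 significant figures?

31.95

Checks: |QH| = 12.90 ✓; |QU| = 12.90 ✓; ∠(QU, UR) = 90.00° ✓; |UR| = 28.50 ✓; |AR| = 29.10 ✓.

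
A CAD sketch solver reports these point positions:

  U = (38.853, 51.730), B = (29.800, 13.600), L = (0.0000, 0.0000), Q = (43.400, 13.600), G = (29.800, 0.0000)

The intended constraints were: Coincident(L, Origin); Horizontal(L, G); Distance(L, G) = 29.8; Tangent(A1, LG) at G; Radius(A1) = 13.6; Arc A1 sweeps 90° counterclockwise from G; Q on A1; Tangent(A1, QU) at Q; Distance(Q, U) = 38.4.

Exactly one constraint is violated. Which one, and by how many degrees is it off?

Tangent(A1, QU) at Q — off by 6.80°.

L = (0.00, 0.00) ✓; L.y = 0.00, G.y = 0.00 ✓; |LG| = 29.80 ✓; ∠(BG, GL) = 90.00° ✓; |BG| = 13.60 ✓; bearing(B→Q) − bearing(B→G) = 90.00° ✓; |BQ| = 13.60 ✓; ∠(BQ, QU) = 83.20° ✗; |QU| = 38.40 ✓.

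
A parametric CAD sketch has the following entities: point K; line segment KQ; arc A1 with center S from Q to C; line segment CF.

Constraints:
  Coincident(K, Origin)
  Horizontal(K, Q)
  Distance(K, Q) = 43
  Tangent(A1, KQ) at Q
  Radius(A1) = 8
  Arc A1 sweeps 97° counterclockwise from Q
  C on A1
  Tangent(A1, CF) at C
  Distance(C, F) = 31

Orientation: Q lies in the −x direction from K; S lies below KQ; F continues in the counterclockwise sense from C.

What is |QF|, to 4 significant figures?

39.96

On A1, Q sits at bearing 90° from S; a 97° counterclockwise sweep puts C at bearing 187°, so C = S + 8.0·(cos 187°, sin 187°) = (-50.94, -8.975). A1 meets CF tangentially, so SC is at right angles to CF, so CF runs along (−sin 187°, cos 187°); with |CF| = 31.0, F = (-47.16, -39.74). Then |QF| = |F − Q| = 39.96.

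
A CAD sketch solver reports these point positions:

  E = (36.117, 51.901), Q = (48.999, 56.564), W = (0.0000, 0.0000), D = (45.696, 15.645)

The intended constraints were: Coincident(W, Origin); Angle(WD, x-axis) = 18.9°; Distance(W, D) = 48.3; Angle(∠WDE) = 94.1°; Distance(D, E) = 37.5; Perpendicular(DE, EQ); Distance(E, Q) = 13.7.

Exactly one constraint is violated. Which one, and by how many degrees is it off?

Perpendicular(DE, EQ) — off by 5.10°.

W = (0.00, 0.00) ✓; WD at 18.90° ✓; |WD| = 48.30 ✓; ∠WDE = 94.10° ✓; |DE| = 37.50 ✓; ∠(DE, EQ) = 84.90° ✗; |EQ| = 13.70 ✓.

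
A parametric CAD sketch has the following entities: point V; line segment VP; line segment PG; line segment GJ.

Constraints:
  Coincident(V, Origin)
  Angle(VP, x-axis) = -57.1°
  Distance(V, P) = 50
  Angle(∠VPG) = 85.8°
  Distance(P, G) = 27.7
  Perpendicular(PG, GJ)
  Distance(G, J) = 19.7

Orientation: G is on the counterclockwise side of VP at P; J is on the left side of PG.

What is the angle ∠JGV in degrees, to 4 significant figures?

25.74°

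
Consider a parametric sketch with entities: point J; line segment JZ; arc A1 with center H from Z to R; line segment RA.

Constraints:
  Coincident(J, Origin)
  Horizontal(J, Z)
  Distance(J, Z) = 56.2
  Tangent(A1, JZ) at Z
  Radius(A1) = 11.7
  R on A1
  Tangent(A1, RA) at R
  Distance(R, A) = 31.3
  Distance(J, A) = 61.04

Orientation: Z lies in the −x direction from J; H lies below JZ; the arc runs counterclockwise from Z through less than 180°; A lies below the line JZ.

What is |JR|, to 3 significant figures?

67.7

Checks: ∠(HZ, ZJ) = 90.00° ✓; |HZ| = 11.70 ✓; |HR| = 11.70 ✓; ∠(HR, RA) = 90.00° ✓; |RA| = 31.30 ✓; |JA| = 61.04 ✓.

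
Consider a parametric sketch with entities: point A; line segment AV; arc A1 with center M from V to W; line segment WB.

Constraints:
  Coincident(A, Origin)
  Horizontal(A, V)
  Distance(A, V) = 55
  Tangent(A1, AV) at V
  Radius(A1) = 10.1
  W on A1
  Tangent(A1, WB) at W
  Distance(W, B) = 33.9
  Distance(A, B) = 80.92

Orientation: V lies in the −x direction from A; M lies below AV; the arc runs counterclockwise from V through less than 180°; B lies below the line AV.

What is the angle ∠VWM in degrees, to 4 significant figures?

48.13°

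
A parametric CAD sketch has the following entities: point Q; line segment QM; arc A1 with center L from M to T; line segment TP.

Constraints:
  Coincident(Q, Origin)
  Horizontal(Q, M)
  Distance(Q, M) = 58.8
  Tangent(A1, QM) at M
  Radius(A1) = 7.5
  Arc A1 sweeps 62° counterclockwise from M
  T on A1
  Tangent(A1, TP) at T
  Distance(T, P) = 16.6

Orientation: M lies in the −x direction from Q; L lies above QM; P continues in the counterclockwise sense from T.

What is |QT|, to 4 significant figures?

52.33

The tangent condition forces LM to be normal to QM, so L = M + (0, 7.5) = (-58.80, 7.500). On A1, M sits at bearing -90° from L; a 62° counterclockwise sweep puts T at bearing -28°, so T = L + 7.5·(cos -28°, sin -28°) = (-52.18, 3.979). Then |QT| = |T − Q| = 52.33.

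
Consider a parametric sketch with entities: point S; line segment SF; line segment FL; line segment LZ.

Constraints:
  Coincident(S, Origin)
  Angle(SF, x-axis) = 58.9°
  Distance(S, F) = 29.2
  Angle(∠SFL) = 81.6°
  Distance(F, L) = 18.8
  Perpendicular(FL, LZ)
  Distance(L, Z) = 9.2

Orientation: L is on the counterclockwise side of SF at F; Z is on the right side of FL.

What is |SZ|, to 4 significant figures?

40.77

S is at the origin; SF runs at 58.9° with length 29.2, so F = 29.2·(cos 58.9°, sin 58.9°) = (15.08, 25.00). ∠SFL = 81.6°, so FL runs at 58.9° + (180° − 81.6°) = 157.3° from the x-axis; with |FL| = 18.8, L = F + 18.8·(cos 157.3°, sin 157.3°) = (-2.261, 32.26). The perpendicularity gives LZ at right angles to FL; with |LZ| = 9.2 on the right of FL, Z = L + 9.2·(0.3859, 0.9225) = (1.289, 40.75). Then |SZ| = |Z − S| = 40.77.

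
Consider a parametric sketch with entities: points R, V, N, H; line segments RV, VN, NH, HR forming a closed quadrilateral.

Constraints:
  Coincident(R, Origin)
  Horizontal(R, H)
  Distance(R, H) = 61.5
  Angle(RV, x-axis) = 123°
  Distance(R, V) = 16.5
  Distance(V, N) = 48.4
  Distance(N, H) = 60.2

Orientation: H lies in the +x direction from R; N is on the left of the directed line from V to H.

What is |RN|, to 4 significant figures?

54.28

R is at the origin; RH is horizontal with |RH| = 61.5 and H in +x, so H = (61.5, 0). RV runs at 123.0° with |RV| = 16.5, so V = (-8.987, 13.84). N is determined by |VN| = 48.4 and |NH| = 60.2 together: it lies at the intersection of circle(V, 48.4) and circle(H, 60.2). With |VH| = 71.83, the foot of the radical line on VH is 27.00 from V and the perpendicular offset is √(48.4² − 27.00²) = 40.17. Taking the left-of-VH solution: N = (25.24, 48.06).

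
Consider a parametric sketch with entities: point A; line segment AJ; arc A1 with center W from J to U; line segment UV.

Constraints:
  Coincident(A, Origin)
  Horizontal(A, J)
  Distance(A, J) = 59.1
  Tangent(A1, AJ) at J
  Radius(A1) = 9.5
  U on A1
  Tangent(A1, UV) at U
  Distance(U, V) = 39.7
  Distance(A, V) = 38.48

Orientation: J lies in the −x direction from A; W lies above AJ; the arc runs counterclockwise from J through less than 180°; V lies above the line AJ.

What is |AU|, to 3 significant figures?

52.6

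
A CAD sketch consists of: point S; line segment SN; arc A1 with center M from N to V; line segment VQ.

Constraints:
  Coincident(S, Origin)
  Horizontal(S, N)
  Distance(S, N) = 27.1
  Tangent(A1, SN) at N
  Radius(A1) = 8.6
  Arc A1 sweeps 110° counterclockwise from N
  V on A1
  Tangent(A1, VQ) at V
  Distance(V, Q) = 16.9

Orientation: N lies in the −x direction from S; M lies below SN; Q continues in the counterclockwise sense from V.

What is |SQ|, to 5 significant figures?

40.205

S is at the origin; S and N share the same y with |SN| = 27.1 and N on the −x side, so N = (-27.100, 0.0000). A1 meets SN tangentially, so MN is at right angles to SN, so M = N + (0, -8.6) = (-27.100, -8.6000). On A1, N sits at bearing 90° from M; a 110° counterclockwise sweep puts V at bearing 200°, so V = M + 8.6·(cos 200°, sin 200°) = (-35.181, -11.541). The tangent condition forces MV to be normal to VQ, so VQ runs along (−sin 200°, cos 200°); with |VQ| = 16.9, Q = (-29.401, -27.422). Then |SQ| = |Q − S| = 40.205.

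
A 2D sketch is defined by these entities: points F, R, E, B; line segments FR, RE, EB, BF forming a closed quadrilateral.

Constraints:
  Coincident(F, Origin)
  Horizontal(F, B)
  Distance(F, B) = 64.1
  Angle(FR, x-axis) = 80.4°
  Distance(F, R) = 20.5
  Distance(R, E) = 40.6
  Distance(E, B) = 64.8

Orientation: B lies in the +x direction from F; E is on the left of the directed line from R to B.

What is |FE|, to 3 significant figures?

59.7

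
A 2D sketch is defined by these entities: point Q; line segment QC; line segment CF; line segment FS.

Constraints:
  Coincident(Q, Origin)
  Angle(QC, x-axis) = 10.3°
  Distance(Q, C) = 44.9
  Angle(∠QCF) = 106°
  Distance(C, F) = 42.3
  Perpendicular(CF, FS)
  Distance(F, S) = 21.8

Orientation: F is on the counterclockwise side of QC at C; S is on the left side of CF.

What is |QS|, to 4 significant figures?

58.70

Q is at the origin; QC runs at 10.3° with length 44.9, so C = 44.9·(cos 10.3°, sin 10.3°) = (44.18, 8.028). ∠QCF = 106.0°, so CF runs at 10.3° + (180° − 106.0°) = 84.30° from the x-axis; with |CF| = 42.3, F = C + 42.3·(cos 84.30°, sin 84.30°) = (48.38, 50.12). CF is perpendicular to FS; with |FS| = 21.8 on the left of CF, S = F + 21.8·(-0.9951, 0.09932) = (26.69, 52.28). Then |QS| = |S − Q| = 58.70.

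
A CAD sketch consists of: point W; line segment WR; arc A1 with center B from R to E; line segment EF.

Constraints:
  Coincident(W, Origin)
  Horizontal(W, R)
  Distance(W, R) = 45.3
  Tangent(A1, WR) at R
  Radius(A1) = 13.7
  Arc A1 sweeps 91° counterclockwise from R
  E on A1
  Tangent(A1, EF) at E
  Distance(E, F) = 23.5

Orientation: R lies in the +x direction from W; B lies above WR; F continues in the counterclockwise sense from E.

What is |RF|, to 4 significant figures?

39.72

On A1, R sits at bearing -90° from B; a 91° counterclockwise sweep puts E at bearing 1°, so E = B + 13.7·(cos 1°, sin 1°) = (59.00, 13.94). The tangent condition forces BE to be normal to EF, so EF runs along (−sin 1°, cos 1°); with |EF| = 23.5, F = (58.59, 37.44). Then |RF| = |F − R| = 39.72.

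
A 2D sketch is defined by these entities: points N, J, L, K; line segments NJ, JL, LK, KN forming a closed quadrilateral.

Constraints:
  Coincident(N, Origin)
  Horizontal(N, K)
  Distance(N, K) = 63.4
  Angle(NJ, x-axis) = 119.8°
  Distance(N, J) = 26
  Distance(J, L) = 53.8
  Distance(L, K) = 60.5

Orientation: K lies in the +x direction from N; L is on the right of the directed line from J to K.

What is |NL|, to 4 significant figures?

28.05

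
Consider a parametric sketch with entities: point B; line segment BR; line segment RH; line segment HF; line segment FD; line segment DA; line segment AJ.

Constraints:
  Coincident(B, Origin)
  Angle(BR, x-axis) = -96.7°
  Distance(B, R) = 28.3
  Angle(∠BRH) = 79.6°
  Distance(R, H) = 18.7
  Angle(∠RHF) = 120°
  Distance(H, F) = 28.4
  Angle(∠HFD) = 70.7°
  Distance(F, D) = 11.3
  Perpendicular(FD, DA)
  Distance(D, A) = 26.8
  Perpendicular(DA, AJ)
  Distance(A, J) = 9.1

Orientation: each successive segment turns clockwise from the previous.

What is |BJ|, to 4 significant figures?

35.74

B is at the origin; BR runs at -96.7° with length 28.3, so R = (-3.302, -28.11). ∠BRH = 79.6° gives RH at 162.9° from the x-axis; with |RH| = 18.7, H = (-21.18, -22.61). ∠RHF = 120.0° gives HF at 102.9° from the x-axis; with |HF| = 28.4, F = (-27.52, 5.075). ∠HFD = 70.7° gives FD at -6.400° from the x-axis; with |FD| = 11.3, D = (-16.29, 3.815). The perpendicularity gives DA at right angles to FD, so DA runs at -96.40°; with |DA| = 26.8, A = (-19.27, -22.82). The perpendicularity gives AJ at right angles to DA, so AJ runs at 173.6°; with |AJ| = 9.1, J = (-28.32, -21.80). Then |BJ| = |J − B| = 35.74.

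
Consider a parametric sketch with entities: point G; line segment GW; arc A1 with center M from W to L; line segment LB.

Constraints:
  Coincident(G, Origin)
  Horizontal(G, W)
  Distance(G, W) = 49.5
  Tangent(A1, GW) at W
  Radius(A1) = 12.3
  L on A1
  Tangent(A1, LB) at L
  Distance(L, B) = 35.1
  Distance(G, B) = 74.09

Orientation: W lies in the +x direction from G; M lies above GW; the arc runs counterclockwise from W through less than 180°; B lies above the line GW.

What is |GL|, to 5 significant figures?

63.281

Checks: |ML| = 12.30 ✓; ∠(ML, LB) = 90.00° ✓; |LB| = 35.10 ✓; |GB| = 74.09 ✓.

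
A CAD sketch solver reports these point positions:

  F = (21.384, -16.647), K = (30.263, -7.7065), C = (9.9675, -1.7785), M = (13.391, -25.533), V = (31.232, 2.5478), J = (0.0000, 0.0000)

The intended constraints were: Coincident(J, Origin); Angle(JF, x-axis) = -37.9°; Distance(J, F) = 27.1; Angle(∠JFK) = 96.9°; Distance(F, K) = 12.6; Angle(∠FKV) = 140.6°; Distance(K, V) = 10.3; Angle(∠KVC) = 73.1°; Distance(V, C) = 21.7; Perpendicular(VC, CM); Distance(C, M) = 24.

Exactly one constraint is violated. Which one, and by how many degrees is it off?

Perpendicular(VC, CM) — off by 3.30°.

J = (0.00, 0.00) ✓; JF at -37.90° ✓; |JF| = 27.10 ✓; ∠JFK = 96.90° ✓; |FK| = 12.60 ✓; ∠FKV = 140.6° ✓; |KV| = 10.30 ✓; ∠KVC = 73.10° ✓; |VC| = 21.70 ✓; ∠(VC, CM) = 86.70° ✗; |CM| = 24.00 ✓.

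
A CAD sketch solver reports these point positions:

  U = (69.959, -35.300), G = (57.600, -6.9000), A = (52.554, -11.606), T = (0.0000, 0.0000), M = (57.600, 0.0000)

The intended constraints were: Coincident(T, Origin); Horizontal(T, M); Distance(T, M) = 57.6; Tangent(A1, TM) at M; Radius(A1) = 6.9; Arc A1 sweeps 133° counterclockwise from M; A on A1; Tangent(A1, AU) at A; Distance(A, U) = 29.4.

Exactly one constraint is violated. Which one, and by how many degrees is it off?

Tangent(A1, AU) at A — off by 6.70°.

T = (0.00, 0.00) ✓; T.y = 0.00, M.y = 0.00 ✓; |TM| = 57.60 ✓; ∠(GM, MT) = 90.00° ✓; |GM| = 6.900 ✓; bearing(G→A) − bearing(G→M) = 133.0° ✓; |GA| = 6.900 ✓; ∠(GA, AU) = 96.70° ✗; |AU| = 29.40 ✓.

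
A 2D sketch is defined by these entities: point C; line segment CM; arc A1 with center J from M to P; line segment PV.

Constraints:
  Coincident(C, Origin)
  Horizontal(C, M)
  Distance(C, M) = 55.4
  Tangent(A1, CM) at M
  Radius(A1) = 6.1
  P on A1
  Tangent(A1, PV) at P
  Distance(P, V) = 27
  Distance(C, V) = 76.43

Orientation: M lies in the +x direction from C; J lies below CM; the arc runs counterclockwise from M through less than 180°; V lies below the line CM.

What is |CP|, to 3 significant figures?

52.2

C is at the origin; C and M share the same y with |CM| = 55.4 and M on the +x side, so M = (55.4, 0.00). Since A1 is tangent to CM there, JM ⟂ CM, so J = M + (0, -6.1) = (55.4, -6.10). Since JP ⟂ PV (tangency), |JV| = √(6.1² + 27.0²) = 27.7 regardless of where P sits on A1. So V lies on both circle(C, 76.43) and circle(J, 27.7); the below-CM intersection is V = (70.6, -29.2). P is the foot of the tangent from V: P = (51.2, -10.5).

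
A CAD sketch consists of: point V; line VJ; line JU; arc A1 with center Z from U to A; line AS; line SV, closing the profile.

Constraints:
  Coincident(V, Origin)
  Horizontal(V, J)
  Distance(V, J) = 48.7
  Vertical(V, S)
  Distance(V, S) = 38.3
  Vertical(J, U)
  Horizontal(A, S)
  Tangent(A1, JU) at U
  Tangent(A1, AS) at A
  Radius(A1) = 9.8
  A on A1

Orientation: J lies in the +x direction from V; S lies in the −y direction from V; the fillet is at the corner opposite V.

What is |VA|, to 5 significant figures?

54.590

V is at the origin; V and J share the same y with |VJ| = 48.7 and J on the +x side, so J = (48.700, 0.0000). V and S share the same x with |VS| = 38.3 and S on the −y side, so S = (0.0000, -38.300). The virtual corner opposite V is at (48.700, -38.300). A1 meets JU tangentially, so ZU is at right angles to JU and since A1 is tangent to AS there, ZA ⟂ AS, with radius 9.8, so the center Z sits 9.8 in from both sides at Z = (38.900, -28.500). That places the tangent points at U = (48.700, -28.500) on JU and A = (38.900, -38.300) on AS. Then |VA| = |A − V| = 54.590.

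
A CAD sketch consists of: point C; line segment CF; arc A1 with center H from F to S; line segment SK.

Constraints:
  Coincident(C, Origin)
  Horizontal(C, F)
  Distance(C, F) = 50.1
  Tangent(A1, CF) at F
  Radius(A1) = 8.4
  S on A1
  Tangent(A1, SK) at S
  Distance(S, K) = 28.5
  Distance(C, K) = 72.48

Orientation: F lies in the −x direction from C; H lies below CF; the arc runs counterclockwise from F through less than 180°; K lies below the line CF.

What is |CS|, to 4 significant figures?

58.77

Checks: |HS| = 8.400 ✓; ∠(HS, SK) = 90.00° ✓; |SK| = 28.50 ✓; |CK| = 72.48 ✓.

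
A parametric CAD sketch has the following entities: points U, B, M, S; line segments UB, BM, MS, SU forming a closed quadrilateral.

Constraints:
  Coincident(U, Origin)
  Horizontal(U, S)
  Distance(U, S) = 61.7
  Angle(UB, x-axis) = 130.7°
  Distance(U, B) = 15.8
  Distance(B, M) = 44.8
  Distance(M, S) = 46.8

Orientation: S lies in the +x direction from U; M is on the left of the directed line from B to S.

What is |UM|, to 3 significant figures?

44.3

U is at the origin; US is horizontal with |US| = 61.7 and S in +x, so S = (61.7, 0). UB runs at 130.7° with |UB| = 15.8, so B = (-10.3, 12.0). M is determined by |BM| = 44.8 and |MS| = 46.8 together: it lies at the intersection of circle(B, 44.8) and circle(S, 46.8). With |BS| = 73.0, the foot of the radical line on BS is 35.2 from B and the perpendicular offset is √(44.8² − 35.2²) = 27.7. Taking the left-of-BS solution: M = (29.0, 33.5).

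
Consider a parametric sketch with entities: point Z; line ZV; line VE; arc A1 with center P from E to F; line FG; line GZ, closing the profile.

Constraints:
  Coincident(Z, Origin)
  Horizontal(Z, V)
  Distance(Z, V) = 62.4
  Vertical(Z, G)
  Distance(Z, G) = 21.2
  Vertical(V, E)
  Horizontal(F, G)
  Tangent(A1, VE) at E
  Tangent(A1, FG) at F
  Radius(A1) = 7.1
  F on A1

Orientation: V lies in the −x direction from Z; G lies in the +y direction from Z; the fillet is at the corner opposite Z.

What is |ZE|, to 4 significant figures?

63.97

The virtual corner opposite Z is at (-62.40, 21.20). A1 meets VE tangentially, so PE is at right angles to VE and since A1 is tangent to FG there, PF ⟂ FG, with radius 7.1, so the center P sits 7.1 in from both sides at P = (-55.30, 14.10). That places the tangent points at E = (-62.40, 14.10) on VE and F = (-55.30, 21.20) on FG. Then |ZE| = |E − Z| = 63.97.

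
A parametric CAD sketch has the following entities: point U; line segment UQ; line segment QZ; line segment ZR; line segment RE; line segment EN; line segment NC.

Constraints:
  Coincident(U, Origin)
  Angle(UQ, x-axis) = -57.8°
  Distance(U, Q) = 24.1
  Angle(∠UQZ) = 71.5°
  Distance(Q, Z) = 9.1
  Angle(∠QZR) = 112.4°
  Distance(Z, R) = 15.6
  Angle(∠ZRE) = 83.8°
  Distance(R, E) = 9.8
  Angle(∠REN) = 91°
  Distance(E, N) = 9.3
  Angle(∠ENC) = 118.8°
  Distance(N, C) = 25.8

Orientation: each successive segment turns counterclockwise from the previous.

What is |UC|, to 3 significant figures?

35.7

∠REN = 91.0° gives EN at -56.5° from the x-axis; with |EN| = 9.3, N = (8.27, -12.9). ∠ENC = 118.8° gives NC at 4.70° from the x-axis; with |NC| = 25.8, C = (34.0, -10.8). Then |UC| = |C − U| = 35.7.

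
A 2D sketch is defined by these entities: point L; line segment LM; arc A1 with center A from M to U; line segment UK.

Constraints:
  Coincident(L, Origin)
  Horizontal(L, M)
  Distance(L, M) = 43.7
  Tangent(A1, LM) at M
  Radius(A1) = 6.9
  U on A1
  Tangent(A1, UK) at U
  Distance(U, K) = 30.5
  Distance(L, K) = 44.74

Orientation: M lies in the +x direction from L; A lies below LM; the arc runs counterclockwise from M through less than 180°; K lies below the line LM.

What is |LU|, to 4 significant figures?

37.40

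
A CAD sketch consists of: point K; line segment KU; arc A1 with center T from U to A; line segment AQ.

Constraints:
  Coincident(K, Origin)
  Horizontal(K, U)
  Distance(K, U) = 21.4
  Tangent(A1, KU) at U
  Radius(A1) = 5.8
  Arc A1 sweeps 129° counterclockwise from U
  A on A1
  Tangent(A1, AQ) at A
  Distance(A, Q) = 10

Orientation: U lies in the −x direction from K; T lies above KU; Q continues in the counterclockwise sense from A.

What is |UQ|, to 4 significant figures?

17.31

K is at the origin; KU is horizontal with |KU| = 21.4 and U on the −x side, so U = (-21.40, 0.000). Tangency of A1 to KU means the radius TU is perpendicular to KU, so T = U + (0, 5.8) = (-21.40, 5.800). On A1, U sits at bearing -90° from T; a 129° counterclockwise sweep puts A at bearing 39°, so A = T + 5.8·(cos 39°, sin 39°) = (-16.89, 9.450). The tangent condition forces TA to be normal to AQ, so AQ runs along (−sin 39°, cos 39°); with |AQ| = 10.0, Q = (-23.19, 17.22). Then |UQ| = |Q − U| = 17.31.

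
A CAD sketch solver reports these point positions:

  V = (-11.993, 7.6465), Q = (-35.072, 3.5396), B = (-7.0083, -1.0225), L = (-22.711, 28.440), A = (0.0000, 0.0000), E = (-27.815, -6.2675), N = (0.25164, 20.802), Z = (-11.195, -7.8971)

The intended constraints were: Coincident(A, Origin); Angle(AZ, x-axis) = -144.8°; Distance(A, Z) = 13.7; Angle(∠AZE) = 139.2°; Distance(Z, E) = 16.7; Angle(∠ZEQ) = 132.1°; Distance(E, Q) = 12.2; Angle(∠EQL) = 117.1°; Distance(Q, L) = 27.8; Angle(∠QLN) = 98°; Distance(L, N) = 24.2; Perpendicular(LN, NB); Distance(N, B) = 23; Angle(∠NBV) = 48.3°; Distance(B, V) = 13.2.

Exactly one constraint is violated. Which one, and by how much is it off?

Distance(B, V) = 13.2 — off by 3.20.

A = (0.00, 0.00) ✓; AZ at -144.8° ✓; |AZ| = 13.70 ✓; ∠AZE = 139.2° ✓; |ZE| = 16.70 ✓; ∠ZEQ = 132.1° ✓; |EQ| = 12.20 ✓; ∠EQL = 117.1° ✓; |QL| = 27.80 ✓; ∠QLN = 98.00° ✓; |LN| = 24.20 ✓; ∠(LN, NB) = 90.00° ✓; |NB| = 23.00 ✓; ∠NBV = 48.30° ✓; |BV| = 10.00 ✗.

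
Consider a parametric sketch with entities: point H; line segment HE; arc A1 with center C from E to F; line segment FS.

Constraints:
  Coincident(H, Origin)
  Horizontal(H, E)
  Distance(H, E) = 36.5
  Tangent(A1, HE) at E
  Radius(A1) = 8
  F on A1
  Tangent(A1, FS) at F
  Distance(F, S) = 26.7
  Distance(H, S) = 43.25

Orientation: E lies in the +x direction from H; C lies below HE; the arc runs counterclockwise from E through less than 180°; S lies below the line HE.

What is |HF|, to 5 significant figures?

29.474

Checks: |CF| = 8.000 ✓; ∠(CF, FS) = 90.00° ✓; |FS| = 26.70 ✓; |HS| = 43.25 ✓.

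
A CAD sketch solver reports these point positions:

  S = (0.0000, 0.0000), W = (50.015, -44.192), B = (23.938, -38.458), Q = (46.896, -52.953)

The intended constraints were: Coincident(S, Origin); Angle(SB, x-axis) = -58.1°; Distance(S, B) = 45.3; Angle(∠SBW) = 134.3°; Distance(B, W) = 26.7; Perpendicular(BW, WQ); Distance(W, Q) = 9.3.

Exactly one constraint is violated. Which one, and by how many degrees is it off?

Perpendicular(BW, WQ) — off by 7.19°.

S = (0.00, 0.00) ✓; SB at -58.10° ✓; |SB| = 45.30 ✓; ∠SBW = 134.3° ✓; |BW| = 26.70 ✓; ∠(BW, WQ) = 97.19° ✗; |WQ| = 9.300 ✓.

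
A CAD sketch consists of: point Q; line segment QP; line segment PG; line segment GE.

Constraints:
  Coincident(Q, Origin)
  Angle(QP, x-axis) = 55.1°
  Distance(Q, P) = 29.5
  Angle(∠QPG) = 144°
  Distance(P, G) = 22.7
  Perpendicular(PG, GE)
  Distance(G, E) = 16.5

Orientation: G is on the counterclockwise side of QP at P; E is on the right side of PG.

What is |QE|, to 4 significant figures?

57.56

∠QPG = 144.0°, so PG runs at 55.1° + (180° − 144.0°) = 91.10° from the x-axis; with |PG| = 22.7, G = P + 22.7·(cos 91.10°, sin 91.10°) = (16.44, 46.89). PG ⟂ GE; with |GE| = 16.5 on the right of PG, E = G + 16.5·(0.9998, 0.01920) = (32.94, 47.21). Then |QE| = |E − Q| = 57.56.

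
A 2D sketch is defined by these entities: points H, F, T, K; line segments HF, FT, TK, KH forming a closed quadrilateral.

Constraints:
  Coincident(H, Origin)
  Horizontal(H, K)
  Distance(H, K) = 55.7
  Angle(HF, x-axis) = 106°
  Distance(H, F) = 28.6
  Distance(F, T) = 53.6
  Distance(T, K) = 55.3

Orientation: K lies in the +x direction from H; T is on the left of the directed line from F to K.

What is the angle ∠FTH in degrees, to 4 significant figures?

25.11°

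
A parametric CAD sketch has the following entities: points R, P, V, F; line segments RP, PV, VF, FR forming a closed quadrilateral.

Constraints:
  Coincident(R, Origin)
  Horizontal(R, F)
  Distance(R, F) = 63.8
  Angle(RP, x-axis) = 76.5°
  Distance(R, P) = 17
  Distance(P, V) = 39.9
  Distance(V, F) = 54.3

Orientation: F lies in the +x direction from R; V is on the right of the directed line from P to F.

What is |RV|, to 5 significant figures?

26.207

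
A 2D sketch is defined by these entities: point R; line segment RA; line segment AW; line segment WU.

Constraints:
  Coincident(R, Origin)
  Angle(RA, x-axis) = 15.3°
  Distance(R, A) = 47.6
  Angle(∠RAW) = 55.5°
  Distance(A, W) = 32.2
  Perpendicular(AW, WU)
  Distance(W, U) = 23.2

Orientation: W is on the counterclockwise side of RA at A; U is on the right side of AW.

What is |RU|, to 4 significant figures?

62.65

R is at the origin; RA runs at 15.3° with length 47.6, so A = 47.6·(cos 15.3°, sin 15.3°) = (45.91, 12.56). ∠RAW = 55.5°, so AW runs at 15.3° + (180° − 55.5°) = 139.8° from the x-axis; with |AW| = 32.2, W = A + 32.2·(cos 139.8°, sin 139.8°) = (21.32, 33.34). AW ⟂ WU; with |WU| = 23.2 on the right of AW, U = W + 23.2·(0.6455, 0.7638) = (36.29, 51.06). Then |RU| = |U − R| = 62.65.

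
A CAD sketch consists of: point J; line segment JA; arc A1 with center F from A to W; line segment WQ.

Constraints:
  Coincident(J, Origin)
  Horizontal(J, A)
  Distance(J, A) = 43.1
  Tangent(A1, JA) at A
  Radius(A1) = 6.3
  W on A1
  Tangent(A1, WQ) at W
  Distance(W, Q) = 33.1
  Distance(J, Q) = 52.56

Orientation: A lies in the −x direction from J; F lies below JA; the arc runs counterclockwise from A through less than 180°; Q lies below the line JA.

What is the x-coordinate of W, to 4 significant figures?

-48.84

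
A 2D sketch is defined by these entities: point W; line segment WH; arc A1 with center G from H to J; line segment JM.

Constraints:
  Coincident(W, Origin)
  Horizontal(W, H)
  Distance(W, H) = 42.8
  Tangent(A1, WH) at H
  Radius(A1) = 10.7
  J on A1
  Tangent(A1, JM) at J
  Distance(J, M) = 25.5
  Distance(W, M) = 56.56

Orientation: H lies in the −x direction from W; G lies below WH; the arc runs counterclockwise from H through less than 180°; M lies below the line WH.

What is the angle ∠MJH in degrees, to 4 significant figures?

122.4°

Checks: |GJ| = 10.70 ✓; ∠(GJ, JM) = 90.00° ✓; |JM| = 25.50 ✓; |WM| = 56.56 ✓.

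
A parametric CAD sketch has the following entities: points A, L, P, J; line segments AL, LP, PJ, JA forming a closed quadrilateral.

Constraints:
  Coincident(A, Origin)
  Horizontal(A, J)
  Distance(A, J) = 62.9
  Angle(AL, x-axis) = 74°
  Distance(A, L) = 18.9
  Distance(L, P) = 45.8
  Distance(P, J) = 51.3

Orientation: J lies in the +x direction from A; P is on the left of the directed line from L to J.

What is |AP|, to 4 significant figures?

62.12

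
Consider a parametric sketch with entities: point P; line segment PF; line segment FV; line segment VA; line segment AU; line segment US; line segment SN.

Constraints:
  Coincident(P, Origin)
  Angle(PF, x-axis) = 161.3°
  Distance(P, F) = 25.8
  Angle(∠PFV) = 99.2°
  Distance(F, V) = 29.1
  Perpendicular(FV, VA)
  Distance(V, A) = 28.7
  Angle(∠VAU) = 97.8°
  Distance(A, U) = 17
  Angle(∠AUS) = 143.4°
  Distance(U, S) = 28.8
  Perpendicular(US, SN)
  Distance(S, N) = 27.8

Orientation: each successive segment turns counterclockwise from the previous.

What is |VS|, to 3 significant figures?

45.4

P is at the origin; PF runs at 161.3° with length 25.8, so F = (-24.4, 8.27). ∠PFV = 99.2° gives FV at -118° from the x-axis; with |FV| = 29.1, V = (-38.1, -17.4). FV is perpendicular to VA, so VA runs at -27.9°; with |VA| = 28.7, A = (-12.7, -30.9). ∠VAU = 97.8° gives AU at 54.3° from the x-axis; with |AU| = 17.0, U = (-2.77, -17.1). ∠AUS = 143.4° gives US at 90.9° from the x-axis; with |US| = 28.8, S = (-3.22, 11.7). Then |VS| = |S − V| = 45.4.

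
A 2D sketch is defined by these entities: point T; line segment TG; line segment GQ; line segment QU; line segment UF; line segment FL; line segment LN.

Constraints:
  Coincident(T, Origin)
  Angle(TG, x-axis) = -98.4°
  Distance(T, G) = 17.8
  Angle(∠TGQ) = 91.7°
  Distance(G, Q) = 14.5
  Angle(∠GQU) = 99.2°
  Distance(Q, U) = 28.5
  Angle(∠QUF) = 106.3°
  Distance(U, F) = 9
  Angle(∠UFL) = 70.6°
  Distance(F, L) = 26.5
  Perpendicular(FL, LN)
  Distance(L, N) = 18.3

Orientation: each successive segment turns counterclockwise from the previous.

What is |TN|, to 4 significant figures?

30.31

T is at the origin; TG runs at -98.4° with length 17.8, so G = (-2.600, -17.61). ∠TGQ = 91.7° gives GQ at -10.10° from the x-axis; with |GQ| = 14.5, Q = (11.68, -20.15). ∠GQU = 99.2° gives QU at 70.70° from the x-axis; with |QU| = 28.5, U = (21.09, 6.746). ∠QUF = 106.3° gives UF at 144.4° from the x-axis; with |UF| = 9.0, F = (13.78, 11.99). ∠UFL = 70.6° gives FL at -106.2° from the x-axis; with |FL| = 26.5, L = (6.384, -13.46). The perpendicularity gives LN at right angles to FL, so LN runs at -16.20°; with |LN| = 18.3, N = (23.96, -18.57). Then |TN| = |N − T| = 30.31.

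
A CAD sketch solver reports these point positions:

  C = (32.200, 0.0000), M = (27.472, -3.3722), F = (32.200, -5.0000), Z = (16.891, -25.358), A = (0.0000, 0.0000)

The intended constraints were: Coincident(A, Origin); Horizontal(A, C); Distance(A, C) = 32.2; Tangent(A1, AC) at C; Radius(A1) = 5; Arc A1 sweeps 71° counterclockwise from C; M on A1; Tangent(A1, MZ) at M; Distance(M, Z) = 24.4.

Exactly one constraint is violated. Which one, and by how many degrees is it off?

Tangent(A1, MZ) at M — off by 6.70°.

A = (0.00, 0.00) ✓; A.y = 0.00, C.y = 0.00 ✓; |AC| = 32.20 ✓; ∠(FC, CA) = 90.00° ✓; |FC| = 5.000 ✓; bearing(F→M) − bearing(F→C) = 71.00° ✓; |FM| = 5.000 ✓; ∠(FM, MZ) = 96.70° ✗; |MZ| = 24.40 ✓.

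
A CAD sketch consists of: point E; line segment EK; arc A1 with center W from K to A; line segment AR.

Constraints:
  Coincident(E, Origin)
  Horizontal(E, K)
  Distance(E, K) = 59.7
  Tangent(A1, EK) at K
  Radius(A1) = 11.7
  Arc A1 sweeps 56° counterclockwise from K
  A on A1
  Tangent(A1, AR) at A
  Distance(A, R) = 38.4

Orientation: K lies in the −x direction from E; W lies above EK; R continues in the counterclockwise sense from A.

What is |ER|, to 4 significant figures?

46.71

E is at the origin; EK is horizontal with |EK| = 59.7 and K on the −x side, so K = (-59.70, 0.000). Since A1 is tangent to EK there, WK ⟂ EK, so W = K + (0, 11.7) = (-59.70, 11.70). On A1, K sits at bearing -90° from W; a 56° counterclockwise sweep puts A at bearing -34°, so A = W + 11.7·(cos -34°, sin -34°) = (-50.00, 5.157). A1 meets AR tangentially, so WA is at right angles to AR, so AR runs along (−sin -34°, cos -34°); with |AR| = 38.4, R = (-28.53, 36.99). Then |ER| = |R − E| = 46.71.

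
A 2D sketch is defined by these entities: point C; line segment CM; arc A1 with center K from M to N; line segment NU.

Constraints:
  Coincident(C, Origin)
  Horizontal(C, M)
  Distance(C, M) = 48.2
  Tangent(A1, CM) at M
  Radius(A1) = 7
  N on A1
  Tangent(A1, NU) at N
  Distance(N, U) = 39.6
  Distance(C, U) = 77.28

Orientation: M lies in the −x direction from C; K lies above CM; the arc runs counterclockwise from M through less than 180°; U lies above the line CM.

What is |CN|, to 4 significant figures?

43.61

C is at the origin; C and M share the same y with |CM| = 48.2 and M on the −x side, so M = (-48.20, 0.000). Since A1 is tangent to CM there, KM ⟂ CM, so K = M + (0, 7) = (-48.20, 7.000). Since KN ⟂ NU (tangency), |KU| = √(7.0² + 39.6²) = 40.21 regardless of where N sits on A1. So U lies on both circle(C, 77.28) and circle(K, 40.21); the above-CM intersection is U = (-63.36, 44.25). N is the foot of the tangent from U: N = (-42.27, 10.73).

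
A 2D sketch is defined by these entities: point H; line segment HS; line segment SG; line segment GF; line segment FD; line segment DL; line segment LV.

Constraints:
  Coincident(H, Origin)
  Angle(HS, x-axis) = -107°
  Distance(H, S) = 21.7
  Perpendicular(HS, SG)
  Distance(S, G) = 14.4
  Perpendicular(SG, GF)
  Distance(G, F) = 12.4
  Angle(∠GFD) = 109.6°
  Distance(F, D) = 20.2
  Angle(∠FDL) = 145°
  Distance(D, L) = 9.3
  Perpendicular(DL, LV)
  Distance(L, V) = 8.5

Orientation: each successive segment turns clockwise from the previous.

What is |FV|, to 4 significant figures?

26.03

H is at the origin; HS runs at -107.0° with length 21.7, so S = (-6.344, -20.75). The perpendicularity gives SG at right angles to HS, so SG runs at 163.0°; with |SG| = 14.4, G = (-20.12, -16.54). The perpendicularity gives GF at right angles to SG, so GF runs at 73.00°; with |GF| = 12.4, F = (-16.49, -4.683). ∠GFD = 109.6° gives FD at 2.600° from the x-axis; with |FD| = 20.2, D = (3.689, -3.767). ∠FDL = 145.0° gives DL at -32.40° from the x-axis; with |DL| = 9.3, L = (11.54, -8.750). The perpendicularity gives LV at right angles to DL, so LV runs at -122.4°; with |LV| = 8.5, V = (6.987, -15.93). Then |FV| = |V − F| = 26.03.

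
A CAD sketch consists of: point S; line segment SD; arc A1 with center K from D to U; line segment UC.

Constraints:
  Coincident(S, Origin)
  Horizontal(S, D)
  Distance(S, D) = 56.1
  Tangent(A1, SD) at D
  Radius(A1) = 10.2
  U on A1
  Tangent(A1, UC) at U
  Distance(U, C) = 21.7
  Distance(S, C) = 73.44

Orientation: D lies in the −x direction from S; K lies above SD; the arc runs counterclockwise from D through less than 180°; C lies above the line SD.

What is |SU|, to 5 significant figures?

52.690

S is at the origin; SD is horizontal with |SD| = 56.1 and D on the −x side, so D = (-56.100, 0.0000). Since A1 is tangent to SD there, KD ⟂ SD, so K = D + (0, 10.2) = (-56.100, 10.200). Since KU ⟂ UC (tangency), |KC| = √(10.2² + 21.7²) = 23.978 regardless of where U sits on A1. So C lies on both circle(S, 73.44) and circle(K, 23.978); the above-SD intersection is C = (-66.107, 31.990). U is the foot of the tangent from C: U = (-49.522, 17.996).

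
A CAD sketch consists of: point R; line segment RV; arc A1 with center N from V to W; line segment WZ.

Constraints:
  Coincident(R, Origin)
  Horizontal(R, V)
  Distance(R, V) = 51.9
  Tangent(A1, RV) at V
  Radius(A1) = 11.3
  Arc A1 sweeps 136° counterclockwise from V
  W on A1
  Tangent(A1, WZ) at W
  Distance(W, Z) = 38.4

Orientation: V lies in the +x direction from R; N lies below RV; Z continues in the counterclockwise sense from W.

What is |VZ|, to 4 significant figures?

50.16

R is at the origin; R and V share the same y with |RV| = 51.9 and V on the +x side, so V = (51.90, 0.000). Tangency of A1 to RV means the radius NV is perpendicular to RV, so N = V + (0, -11.3) = (51.90, -11.30). On A1, V sits at bearing 90° from N; a 136° counterclockwise sweep puts W at bearing 226°, so W = N + 11.3·(cos 226°, sin 226°) = (44.05, -19.43). A1 meets WZ tangentially, so NW is at right angles to WZ, so WZ runs along (−sin 226°, cos 226°); with |WZ| = 38.4, Z = (71.67, -46.10). Then |VZ| = |Z − V| = 50.16.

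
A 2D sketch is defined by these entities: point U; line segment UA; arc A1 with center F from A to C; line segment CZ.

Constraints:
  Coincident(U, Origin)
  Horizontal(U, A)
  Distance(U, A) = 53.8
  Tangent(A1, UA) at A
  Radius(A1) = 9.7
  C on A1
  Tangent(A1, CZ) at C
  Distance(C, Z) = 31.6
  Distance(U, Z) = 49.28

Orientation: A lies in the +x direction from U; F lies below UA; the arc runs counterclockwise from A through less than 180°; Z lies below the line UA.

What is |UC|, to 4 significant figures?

45.15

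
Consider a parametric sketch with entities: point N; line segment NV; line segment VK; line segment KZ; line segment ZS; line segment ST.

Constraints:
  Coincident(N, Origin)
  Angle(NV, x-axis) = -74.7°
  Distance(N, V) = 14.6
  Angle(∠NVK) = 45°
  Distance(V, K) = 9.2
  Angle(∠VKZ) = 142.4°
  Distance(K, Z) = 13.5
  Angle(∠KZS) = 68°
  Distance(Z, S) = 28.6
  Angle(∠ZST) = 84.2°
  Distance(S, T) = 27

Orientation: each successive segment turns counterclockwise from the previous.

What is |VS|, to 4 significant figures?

23.21

∠VKZ = 142.4° gives KZ at 97.90° from the x-axis; with |KZ| = 13.5, Z = (6.555, 7.281). ∠KZS = 68.0° gives ZS at -150.1° from the x-axis; with |ZS| = 28.6, S = (-18.24, -6.976). Then |VS| = |S − V| = 23.21.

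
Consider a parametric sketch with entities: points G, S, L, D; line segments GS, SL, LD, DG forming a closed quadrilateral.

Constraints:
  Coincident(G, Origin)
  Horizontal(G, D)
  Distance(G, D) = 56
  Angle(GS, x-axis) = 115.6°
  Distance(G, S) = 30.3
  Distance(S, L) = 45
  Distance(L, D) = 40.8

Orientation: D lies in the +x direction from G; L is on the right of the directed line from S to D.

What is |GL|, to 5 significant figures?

17.370

Checks: |SL| = 45.00 ✓; |LD| = 40.80 ✓.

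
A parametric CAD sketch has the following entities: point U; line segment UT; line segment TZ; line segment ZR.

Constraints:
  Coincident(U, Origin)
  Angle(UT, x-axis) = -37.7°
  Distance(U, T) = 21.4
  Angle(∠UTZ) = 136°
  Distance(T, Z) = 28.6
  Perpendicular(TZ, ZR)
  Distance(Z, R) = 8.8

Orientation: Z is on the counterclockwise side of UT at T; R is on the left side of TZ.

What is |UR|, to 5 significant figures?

44.410

U is at the origin; UT runs at -37.7° with length 21.4, so T = 21.4·(cos -37.7°, sin -37.7°) = (16.932, -13.087). ∠UTZ = 136.0°, so TZ runs at -37.7° + (180° − 136.0°) = 6.3000° from the x-axis; with |TZ| = 28.6, Z = T + 28.6·(cos 6.3000°, sin 6.3000°) = (45.359, -9.9483). TZ ⟂ ZR; with |ZR| = 8.8 on the left of TZ, R = Z + 8.8·(-0.10973, 0.99396) = (44.394, -1.2014). Then |UR| = |R − U| = 44.410.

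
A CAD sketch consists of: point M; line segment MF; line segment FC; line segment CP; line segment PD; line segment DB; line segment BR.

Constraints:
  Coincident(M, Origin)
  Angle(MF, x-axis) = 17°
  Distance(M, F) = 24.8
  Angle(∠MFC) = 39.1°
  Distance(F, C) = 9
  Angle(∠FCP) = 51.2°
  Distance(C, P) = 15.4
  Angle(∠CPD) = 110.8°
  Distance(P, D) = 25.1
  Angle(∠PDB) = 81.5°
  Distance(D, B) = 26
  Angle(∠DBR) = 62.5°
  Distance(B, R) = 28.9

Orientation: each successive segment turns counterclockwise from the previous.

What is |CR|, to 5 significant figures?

6.5822

M is at the origin; MF runs at 17.0° with length 24.8, so F = (23.716, 7.2508). ∠MFC = 39.1° gives FC at 157.90° from the x-axis; with |FC| = 9.0, C = (15.378, 10.637). ∠FCP = 51.2° gives CP at -73.300° from the x-axis; with |CP| = 15.4, P = (19.803, -4.1136). ∠CPD = 110.8° gives PD at -4.1000° from the x-axis; with |PD| = 25.1, D = (44.839, -5.9082). ∠PDB = 81.5° gives DB at 94.400° from the x-axis; with |DB| = 26.0, B = (42.844, 20.015). ∠DBR = 62.5° gives BR at -148.10° from the x-axis; with |BR| = 28.9, R = (18.309, 4.7433). Then |CR| = |R − C| = 6.5822.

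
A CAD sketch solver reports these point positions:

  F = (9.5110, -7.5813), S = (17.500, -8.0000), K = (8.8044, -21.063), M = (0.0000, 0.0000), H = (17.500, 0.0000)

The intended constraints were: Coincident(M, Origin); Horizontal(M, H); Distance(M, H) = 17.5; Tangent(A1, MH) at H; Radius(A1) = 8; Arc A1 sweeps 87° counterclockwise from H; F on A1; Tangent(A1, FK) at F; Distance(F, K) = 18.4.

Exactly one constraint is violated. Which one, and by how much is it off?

Distance(F, K) = 18.4 — off by 4.90.

M = (0.00, 0.00) ✓; M.y = 0.00, H.y = 0.00 ✓; |MH| = 17.50 ✓; ∠(SH, HM) = 90.00° ✓; |SH| = 8.000 ✓; bearing(S→F) − bearing(S→H) = 87.00° ✓; |SF| = 8.000 ✓; ∠(SF, FK) = 90.00° ✓; |FK| = 13.50 ✗.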